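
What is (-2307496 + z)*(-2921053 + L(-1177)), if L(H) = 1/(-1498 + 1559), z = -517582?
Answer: 503384353770096/61 ≈ 8.2522e+12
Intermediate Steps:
L(H) = 1/61
(-2307496 + z)*(-2921053 + L(-1177)) = (-2307496 - 517582)*(-2921053 + 1/61) = -2825078*(-178184232/61) = 503384353770096/61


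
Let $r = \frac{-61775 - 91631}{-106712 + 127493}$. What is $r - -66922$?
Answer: $\frac{1390552676}{20781} \approx 66915.0$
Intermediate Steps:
$r = - \frac{153406}{20781} \approx -7.382$
$r - -66922 = - \frac{153406}{20781} - -66922 = - \frac{153406}{20781} + 66922 = \frac{1390552676}{20781}$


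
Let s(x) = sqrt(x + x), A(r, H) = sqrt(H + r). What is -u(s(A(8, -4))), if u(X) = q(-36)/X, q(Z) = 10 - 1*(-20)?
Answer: -15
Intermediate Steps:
s(x) = sqrt(2)*sqrt(x) (s(x) = sqrt(2*x) = sqrt(2)*sqrt(x))
q(Z) = 30 (q(Z) = 10 + 20 = 30)
u(X) = 30/X
-u(s(A(8, -4))) = -30/(sqrt(2)*sqrt(sqrt(-4 + 8))) = -30/(sqrt(2)*sqrt(sqrt(4))) = -30/(sqrt(2)*sqrt(2)) = -30/2 = -1*15 = -15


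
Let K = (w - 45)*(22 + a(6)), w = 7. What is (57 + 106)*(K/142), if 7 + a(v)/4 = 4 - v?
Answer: 43358/71 ≈ 610.68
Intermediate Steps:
a(v) = -12 - 4*v (a(v) = -28 + 4*(4 - v) = -28 + (16 - 4*v) = -12 - 4*v)
K = 532 (K = (7 - 45)*(22 + (-12 - 4*6)) = -38*(22 + (-12 - 24)) = -38*(22 - 36) = -38*(-14) = 532)
(57 + 106)*(K/142) = (57 + 106)*(532/142) = 163*(532*(1/142)) = 163*(266/71) = 43358/71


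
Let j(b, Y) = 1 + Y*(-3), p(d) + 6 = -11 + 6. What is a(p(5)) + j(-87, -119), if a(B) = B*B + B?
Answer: 468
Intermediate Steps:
p(d) = -11 (p(d) = -6 + (-11 + 6) = -6 - 5 = -11)
j(b, Y) = 1 - 3*Y
a(B) = B + B² (a(B) = B² + B = B + B²)
a(p(5)) + j(-87, -119) = -11*(1 - 11) + (1 - 3*(-119)) = -11*(-10) + (1 + 357) = 110 + 358 = 468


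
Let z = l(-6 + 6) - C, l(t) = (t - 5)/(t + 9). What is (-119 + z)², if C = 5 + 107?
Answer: 4343056/81 ≈ 53618.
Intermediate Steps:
l(t) = (-5 + t)/(9 + t)
C = 112
z = -1013/9 (z = (-5 + (-6 + 6))/(9 + (-6 + 6)) - 1*112 = (-5 + 0)/(9 + 0) - 112 = -5/9 - 112 = -1013/9 ≈ -112.56)
(-119 + z)² = (-119 - 1013/9)² = (-2084/9)² = 4343056/81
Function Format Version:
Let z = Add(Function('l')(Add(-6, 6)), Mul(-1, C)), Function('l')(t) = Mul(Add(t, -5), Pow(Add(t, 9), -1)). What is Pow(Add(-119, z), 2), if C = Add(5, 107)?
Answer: Rational(4343056, 81) ≈ 53618.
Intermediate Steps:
Function('l')(t) = Mul(Pow(Add(9, t), -1), Add(-5, t)) (Function('l')(t) = Mul(Add(-5, t), Pow(Add(9, t), -1)) = Mul(Pow(Add(9, t), -1), Add(-5, t)))
C = 112
z = Rational(-1013, 9) (z = Add(Mul(Pow(Add(9, Add(-6, 6)), -1), Add(-5, Add(-6, 6))), Mul(-1, 112)) = Add(Mul(Pow(Add(9, 0), -1), Add(-5, 0)), -112) = Add(Mul(Pow(9, -1), -5), -112) = Add(Mul(Rational(1, 9), -5), -112) = Add(Rational(-5, 9), -112) = Rational(-1013, 9) ≈ -112.56)
Pow(Add(-119, z), 2) = Pow(Add(-119, Rational(-1013, 9)), 2) = Pow(Rational(-2084, 9), 2) = Rational(4343056, 81)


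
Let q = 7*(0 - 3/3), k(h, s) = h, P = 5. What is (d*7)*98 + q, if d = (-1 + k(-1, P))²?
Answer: 2737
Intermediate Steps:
q = -7 (q = 7*(0 - 3*⅓) = 7*(0 - 1) = 7*(-1) = -7)
d = 4 (d = (-1 - 1)² = (-2)² = 4)
(d*7)*98 + q = (4*7)*98 - 7 = 28*98 - 7 = 2744 - 7 = 2737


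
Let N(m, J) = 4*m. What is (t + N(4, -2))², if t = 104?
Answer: 14400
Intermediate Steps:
(t + N(4, -2))² = (104 + 4*4)² = (104 + 16)² = 120² = 14400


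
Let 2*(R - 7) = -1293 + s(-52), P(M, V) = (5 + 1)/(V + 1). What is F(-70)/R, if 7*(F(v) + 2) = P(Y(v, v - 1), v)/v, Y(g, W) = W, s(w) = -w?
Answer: 22538/6914145 ≈ 0.0032597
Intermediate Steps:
P(M, V) = 6/(1 + V)
F(v) = -2 + 6/(7*v*(1 + v)) (F(v) = -2 + ((6/(1 + v))/v)/7 = -2 + (6/(v*(1 + v)))/7 = -2 + 6/(7*v*(1 + v)))
R = -1227/2 (R = 7 + (-1293 - 1*(-52))/2 = 7 + (-1293 + 52)/2 = 7 + (½)*(-1241) = 7 - 1241/2 = -1227/2 ≈ -613.50)
F(-70)/R = ((2/7)*(3 - 7*(-70)*(1 - 70))/(-70*(1 - 70)))/(-1227/2) = ((2/7)*(-1/70)*(3 - 7*(-70)*(-69))/(-69))*(-2/1227) = ((2/7)*(-1/70)*(-1/69)*(3 - 33810))*(-2/1227) = ((2/7)*(-1/70)*(-1/69)*(-33807))*(-2/1227) = -11269/5635*(-2/1227) = 22538/6914145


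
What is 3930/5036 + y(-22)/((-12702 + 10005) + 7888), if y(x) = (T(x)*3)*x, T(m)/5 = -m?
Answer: -8080365/13070938 ≈ -0.61819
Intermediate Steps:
T(m) = -5*m (T(m) = 5*(-m) = -5*m)
y(x) = -15*x² (y(x) = (-5*x*3)*x = (-15*x)*x = -15*x²)
3930/5036 + y(-22)/((-12702 + 10005) + 7888) = 3930/5036 + (-15*(-22)²)/((-12702 + 10005) + 7888) = 3930*(1/5036) + (-15*484)/(-2697 + 7888) = 1965/2518 - 7260/5191 = -8080365/13070938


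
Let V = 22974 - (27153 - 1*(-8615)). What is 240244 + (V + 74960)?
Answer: 302410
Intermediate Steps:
V = -12794 (V = 22974 - (27153 + 8615) = 22974 - 1*35768 = 22974 - 35768 = -12794)
240244 + (V + 74960) = 240244 + (-12794 + 74960) = 240244 + 62166 = 302410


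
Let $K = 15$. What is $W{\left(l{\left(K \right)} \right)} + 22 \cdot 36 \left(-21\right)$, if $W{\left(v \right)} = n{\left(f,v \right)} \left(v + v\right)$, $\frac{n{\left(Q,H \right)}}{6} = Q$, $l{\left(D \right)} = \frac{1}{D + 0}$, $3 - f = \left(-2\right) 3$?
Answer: $- \frac{83124}{5} \approx -16625.0$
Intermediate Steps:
$f = 9$ ($f = 3 - \left(-2\right) 3 = 3 - -6 = 3 + 6 = 9$)
$l{\left(D \right)} = \frac{1}{D}$
$n{\left(Q,H \right)} = 6 Q$
$W{\left(v \right)} = 108 v$ ($W{\left(v \right)} = 6 \cdot 9 \left(v + v\right) = 54 \cdot 2 v = 108 v$)
$W{\left(l{\left(K \right)} \right)} + 22 \cdot 36 \left(-21\right) = \frac{108}{15} + 22 \cdot 36 \left(-21\right) = 108 \cdot \frac{1}{15} + 792 \left(-21\right) = \frac{36}{5} - 16632 = - \frac{83124}{5}$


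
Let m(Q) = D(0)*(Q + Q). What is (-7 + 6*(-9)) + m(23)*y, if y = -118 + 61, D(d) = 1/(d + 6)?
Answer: -498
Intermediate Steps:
D(d) = 1/(6 + d)
m(Q) = Q/3 (m(Q) = (Q + Q)/(6 + 0) = (2*Q)/6 = Q/3)
y = -57
(-7 + 6*(-9)) + m(23)*y = (-7 + 6*(-9)) + ((1/3)*23)*(-57) = (-7 - 54) + (23/3)*(-57) = -61 - 437 = -498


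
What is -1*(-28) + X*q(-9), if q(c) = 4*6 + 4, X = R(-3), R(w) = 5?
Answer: 168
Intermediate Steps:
X = 5
q(c) = 28 (q(c) = 24 + 4 = 28)
-1*(-28) + X*q(-9) = -1*(-28) + 5*28 = 28 + 140 = 168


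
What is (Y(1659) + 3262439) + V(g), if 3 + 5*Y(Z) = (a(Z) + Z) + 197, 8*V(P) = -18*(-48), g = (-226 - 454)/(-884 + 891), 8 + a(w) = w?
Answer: 16316239/5 ≈ 3.2632e+6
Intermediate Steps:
a(w) = -8 + w
g = -680/7 ≈ -97.143
V(P) = 108 (V(P) = (-18*(-48))/8 = (⅛)*864 = 108)
Y(Z) = 186/5 + 2*Z/5 (Y(Z) = -⅗ + (((-8 + Z) + Z) + 197)/5 = -⅗ + ((-8 + 2*Z) + 197)/5 = -⅗ + (189 + 2*Z)/5 = -⅗ + (189/5 + 2*Z/5) = 186/5 + 2*Z/5)
(Y(1659) + 3262439) + V(g) = ((186/5 + (⅖)*1659) + 3262439) + 108 = ((186/5 + 3318/5) + 3262439) + 108 = (3504/5 + 3262439) + 108 = 16315699/5 + 108 = 16316239/5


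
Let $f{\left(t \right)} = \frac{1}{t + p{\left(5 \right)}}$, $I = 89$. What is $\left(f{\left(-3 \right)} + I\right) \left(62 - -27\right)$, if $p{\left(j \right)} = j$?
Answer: $\frac{15931}{2} \approx 7965.5$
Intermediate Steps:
$f{\left(t \right)} = \frac{1}{5 + t}$ ($f{\left(t \right)} = \frac{1}{t + 5} = \frac{1}{5 + t}$)
$\left(f{\left(-3 \right)} + I\right) \left(62 - -27\right) = \left(\frac{1}{5 - 3} + 89\right) \left(62 - -27\right) = \left(\frac{1}{2} + 89\right) \left(62 + 27\right) = \left(\frac{1}{2} + 89\right) 89 = \frac{179}{2} \cdot 89 = \frac{15931}{2}$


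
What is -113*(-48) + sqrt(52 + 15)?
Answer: 5424 + sqrt(67) ≈ 5432.2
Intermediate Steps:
-113*(-48) + sqrt(52 + 15) = 5424 + sqrt(67)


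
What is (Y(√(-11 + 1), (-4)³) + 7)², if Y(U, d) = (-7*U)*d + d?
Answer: (-57 + 448*I*√10)² ≈ -2.0038e+6 - 1.615e+5*I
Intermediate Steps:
Y(U, d) = d - 7*U*d (Y(U, d) = -7*U*d + d = d - 7*U*d)
(Y(√(-11 + 1), (-4)³) + 7)² = ((-4)³*(1 - 7*√(-11 + 1)) + 7)² = (-64*(1 - 7*I*√10) + 7)² = ((-64 + 448*I*√10) + 7)² = (-57 + 448*I*√10)²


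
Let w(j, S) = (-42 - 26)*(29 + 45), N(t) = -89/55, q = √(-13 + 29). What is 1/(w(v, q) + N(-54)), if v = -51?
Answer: -55/276849 ≈ -0.00019866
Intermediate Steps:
q = 4 (q = √16 = 4)
N(t) = -89/55 (N(t) = -89*1/55 = -89/55)
w(j, S) = -5032 (w(j, S) = -68*74 = -5032)
1/(w(v, q) + N(-54)) = 1/(-5032 - 89/55) = 1/(-276849/55) = -55/276849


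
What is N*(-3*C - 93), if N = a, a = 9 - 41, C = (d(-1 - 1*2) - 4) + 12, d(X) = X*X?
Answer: 4608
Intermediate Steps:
d(X) = X²
C = 17 (C = ((-1 - 1*2)² - 4) + 12 = ((-1 - 2)² - 4) + 12 = ((-3)² - 4) + 12 = (9 - 4) + 12 = 5 + 12 = 17)
a = -32
N = -32
N*(-3*C - 93) = -32*(-3*17 - 93) = -32*(-51 - 93) = -32*(-144) = 4608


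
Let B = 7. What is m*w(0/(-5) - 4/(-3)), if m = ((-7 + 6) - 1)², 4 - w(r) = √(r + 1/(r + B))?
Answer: 16 - 4*√327/15 ≈ 11.178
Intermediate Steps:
w(r) = 4 - √(r + 1/(7 + r)) (w(r) = 4 - √(r + 1/(r + 7)) = 4 - √(r + 1/(7 + r)))
m = 4 (m = (-1 - 1)² = (-2)² = 4)
m*w(0/(-5) - 4/(-3)) = 4*(4 - √((1 + (0/(-5) - 4/(-3))*(7 + (0/(-5) - 4/(-3))))/(7 + (0/(-5) - 4/(-3))))) = 4*(4 - √((1 + (0*(-⅕) - 4*(-⅓))*(7 + (0*(-⅕) - 4*(-⅓))))/(7 + (0*(-⅕) - 4*(-⅓))))) = 4*(4 - √((1 + (0 + 4/3)*(7 + (0 + 4/3)))/(7 + (0 + 4/3)))) = 4*(4 - √((1 + 4*(7 + 4/3)/3)/(7 + 4/3))) = 4*(4 - √((1 + (4/3)*(25/3))/(25/3))) = 4*(4 - √(3*(1 + 100/9)/25)) = 4*(4 - √((3/25)*(109/9))) = 4*(4 - √(109/75)) = 4*(4 - √327/15) = 16 - 4*√327/15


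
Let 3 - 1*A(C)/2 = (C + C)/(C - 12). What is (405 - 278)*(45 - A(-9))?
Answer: 36195/7 ≈ 5170.7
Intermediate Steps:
A(C) = 6 - 4*C/(-12 + C) (A(C) = 6 - 2*(C + C)/(C - 12) = 6 - 2*2*C/(-12 + C) = 6 - 4*C/(-12 + C))
(405 - 278)*(45 - A(-9)) = (405 - 278)*(45 - 2*(-36 - 9)/(-12 - 9)) = 127*(45 - 2*(-45)/(-21)) = 127*(45 - 2*(-1)*(-45)/21) = 127*(45 - 1*30/7) = 127*(45 - 30/7) = 127*(285/7) = 36195/7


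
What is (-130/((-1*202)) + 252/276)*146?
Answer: 527936/2323 ≈ 227.26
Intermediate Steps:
(-130/((-1*202)) + 252/276)*146 = (-130/(-202) + 252*(1/276))*146 = (-130*(-1/202) + 21/23)*146 = (65/101 + 21/23)*146 = (3616/2323)*146 = 527936/2323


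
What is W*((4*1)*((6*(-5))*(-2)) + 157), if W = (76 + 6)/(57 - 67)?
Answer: -16277/5 ≈ -3255.4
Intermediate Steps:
W = -41/5 (W = 82/(-10) = 82*(-1/10) = -41/5 ≈ -8.2000)
W*((4*1)*((6*(-5))*(-2)) + 157) = -41*((4*1)*((6*(-5))*(-2)) + 157)/5 = -41*(4*(-30*(-2)) + 157)/5 = -41*(4*60 + 157)/5 = -41*(240 + 157)/5 = -41/5*397 = -16277/5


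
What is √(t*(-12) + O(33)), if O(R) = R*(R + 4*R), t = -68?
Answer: √6261 ≈ 79.126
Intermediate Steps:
O(R) = 5*R² (O(R) = R*(5*R) = 5*R²)
√(t*(-12) + O(33)) = √(-68*(-12) + 5*33²) = √(816 + 5*1089) = √(816 + 5445) = √6261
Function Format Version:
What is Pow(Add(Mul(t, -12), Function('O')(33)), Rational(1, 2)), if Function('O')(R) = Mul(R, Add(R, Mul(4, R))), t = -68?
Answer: Pow(6261, Rational(1, 2)) ≈ 79.126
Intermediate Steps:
Function('O')(R) = Mul(5, Pow(R, 2)) (Function('O')(R) = Mul(R, Mul(5, R)) = Mul(5, Pow(R, 2)))
Pow(Add(Mul(t, -12), Function('O')(33)), Rational(1, 2)) = Pow(Add(Mul(-68, -12), Mul(5, Pow(33, 2))), Rational(1, 2)) = Pow(Add(816, Mul(5, 1089)), Rational(1, 2)) = Pow(Add(816, 5445), Rational(1, 2)) = Pow(6261, Rational(1, 2))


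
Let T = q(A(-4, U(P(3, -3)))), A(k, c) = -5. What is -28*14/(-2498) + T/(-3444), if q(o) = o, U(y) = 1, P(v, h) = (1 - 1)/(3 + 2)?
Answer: 681269/4301556 ≈ 0.15838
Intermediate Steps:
P(v, h) = 0 (P(v, h) = 0/5 = 0*(⅕) = 0)
T = -5
-28*14/(-2498) + T/(-3444) = -28*14/(-2498) - 5/(-3444) = -392*(-1/2498) - 5*(-1/3444) = 196/1249 + 5/3444 = 681269/4301556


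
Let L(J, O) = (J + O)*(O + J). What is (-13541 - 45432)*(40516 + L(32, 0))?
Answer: -2449738420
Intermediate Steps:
L(J, O) = (J + O)² (L(J, O) = (J + O)*(J + O) = (J + O)²)
(-13541 - 45432)*(40516 + L(32, 0)) = (-13541 - 45432)*(40516 + (32 + 0)²) = -58973*(40516 + 32²) = -58973*(40516 + 1024) = -58973*41540 = -2449738420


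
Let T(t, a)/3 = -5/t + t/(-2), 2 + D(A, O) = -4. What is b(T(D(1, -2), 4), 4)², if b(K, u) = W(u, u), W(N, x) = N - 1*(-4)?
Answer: 64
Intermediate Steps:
W(N, x) = 4 + N (W(N, x) = N + 4 = 4 + N)
D(A, O) = -6 (D(A, O) = -2 - 4 = -6)
T(t, a) = -15/t - 3*t/2 (T(t, a) = 3*(-5/t + t/(-2)) = 3*(-5/t + t*(-½)) = 3*(-5/t - t/2) = -15/t - 3*t/2)
b(K, u) = 4 + u
b(T(D(1, -2), 4), 4)² = (4 + 4)² = 8² = 64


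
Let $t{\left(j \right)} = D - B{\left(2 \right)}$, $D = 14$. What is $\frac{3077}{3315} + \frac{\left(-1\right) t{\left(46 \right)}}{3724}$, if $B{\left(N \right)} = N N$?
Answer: $\frac{336047}{363090} \approx 0.92552$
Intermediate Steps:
$B{\left(N \right)} = N^{2}$
$t{\left(j \right)} = 10$ ($t{\left(j \right)} = 14 - 2^{2} = 14 - 4 = 10$)
$\frac{3077}{3315} + \frac{\left(-1\right) t{\left(46 \right)}}{3724} = \frac{3077}{3315} + \frac{\left(-1\right) 10}{3724} = 3077 \cdot \frac{1}{3315} - \frac{5}{1862} = \frac{181}{195} - \frac{5}{1862} = \frac{336047}{363090}$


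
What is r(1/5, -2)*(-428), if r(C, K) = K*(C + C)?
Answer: 1712/5 ≈ 342.40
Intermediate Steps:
r(C, K) = 2*C*K (r(C, K) = K*(2*C) = 2*C*K)
r(1/5, -2)*(-428) = (2*(-2)/5)*(-428) = (2*(⅕)*(-2))*(-428) = -⅘*(-428) = 1712/5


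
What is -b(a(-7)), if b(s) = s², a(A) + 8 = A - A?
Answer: -64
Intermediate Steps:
a(A) = -8 (a(A) = -8 + (A - A) = -8 + 0 = -8)
-b(a(-7)) = -1*(-8)² = -1*64 = -64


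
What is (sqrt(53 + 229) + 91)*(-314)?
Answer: -28574 - 314*sqrt(282) ≈ -33847.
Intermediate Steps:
(sqrt(53 + 229) + 91)*(-314) = (sqrt(282) + 91)*(-314) = (91 + sqrt(282))*(-314) = -28574 - 314*sqrt(282)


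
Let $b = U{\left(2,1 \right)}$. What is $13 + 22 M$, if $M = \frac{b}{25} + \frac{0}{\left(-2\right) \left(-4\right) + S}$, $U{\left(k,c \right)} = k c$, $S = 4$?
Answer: $\frac{369}{25} \approx 14.76$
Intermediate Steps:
$U{\left(k,c \right)} = c k$
$b = 2$ ($b = 1 \cdot 2 = 2$)
$M = \frac{2}{25}$ ($M = \frac{2}{25} + \frac{0}{\left(-2\right) \left(-4\right) + 4} = 2 \cdot \frac{1}{25} + \frac{0}{8 + 4} = \frac{2}{25} + \frac{0}{12} = \frac{2}{25} + 0 \cdot \frac{1}{12} = \frac{2}{25} + 0 = \frac{2}{25} \approx 0.08$)
$13 + 22 M = 13 + 22 \cdot \frac{2}{25} = 13 + \frac{44}{25} = \frac{369}{25}$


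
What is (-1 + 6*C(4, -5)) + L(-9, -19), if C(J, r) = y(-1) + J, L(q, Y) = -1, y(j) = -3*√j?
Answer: 22 - 18*I ≈ 22.0 - 18.0*I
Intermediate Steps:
C(J, r) = J - 3*I (C(J, r) = -3*I + J = J - 3*I)
(-1 + 6*C(4, -5)) + L(-9, -19) = (-1 + 6*(4 - 3*I)) - 1 = (-1 + (24 - 18*I)) - 1 = (23 - 18*I) - 1 = 22 - 18*I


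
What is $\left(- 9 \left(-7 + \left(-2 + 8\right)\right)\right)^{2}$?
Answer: $81$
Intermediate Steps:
$\left(- 9 \left(-7 + \left(-2 + 8\right)\right)\right)^{2} = \left(- 9 \left(-7 + 6\right)\right)^{2} = \left(\left(-9\right) \left(-1\right)\right)^{2} = 9^{2} = 81$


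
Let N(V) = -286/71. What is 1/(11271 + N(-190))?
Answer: 71/799955 ≈ 8.8755e-5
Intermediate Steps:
N(V) = -286/71 (N(V) = -286*1/71 = -286/71)
1/(11271 + N(-190)) = 1/(11271 - 286/71) = 1/(799955/71) = 71/799955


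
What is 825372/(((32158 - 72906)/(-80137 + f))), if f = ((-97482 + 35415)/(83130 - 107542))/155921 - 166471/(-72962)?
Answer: 135062953124436289121409/83209342824556532 ≈ 1.6232e+6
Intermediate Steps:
f = 18636774392069/8168189145436 (f = -62067/(-24412)*(1/155921) - 166471*(-1/72962) = -62067*(-1/24412)*(1/155921) + 166471/72962 = (3651/1436)*(1/155921) + 166471/72962 = 3651/223902556 + 166471/72962 = 18636774392069/8168189145436 ≈ 2.2816)
825372/(((32158 - 72906)/(-80137 + f))) = 825372/(((32158 - 72906)/(-80137 + 18636774392069/8168189145436))) = 825372/((-40748/(-654555536773412663/8168189145436))) = 825372/((-40748*(-8168189145436/654555536773412663))) = 825372/(332837371298226128/654555536773412663) = 825372*(654555536773412663/332837371298226128) = 135062953124436289121409/83209342824556532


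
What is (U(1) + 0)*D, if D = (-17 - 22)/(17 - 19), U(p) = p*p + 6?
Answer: 273/2 ≈ 136.50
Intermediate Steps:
U(p) = 6 + p**2 (U(p) = p**2 + 6 = 6 + p**2)
D = 39/2 (D = -39/(-2) = -39*(-1/2) = 39/2 ≈ 19.500)
(U(1) + 0)*D = ((6 + 1**2) + 0)*(39/2) = ((6 + 1) + 0)*(39/2) = (7 + 0)*(39/2) = 7*(39/2) = 273/2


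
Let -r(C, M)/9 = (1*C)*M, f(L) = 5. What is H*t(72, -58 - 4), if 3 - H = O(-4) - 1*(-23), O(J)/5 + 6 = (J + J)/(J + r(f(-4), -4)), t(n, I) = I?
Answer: -6975/11 ≈ -634.09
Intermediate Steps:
r(C, M) = -9*C*M (r(C, M) = -9*1*C*M = -9*C*M)
O(J) = -30 + 10*J/(180 + J) (O(J) = -30 + 5*((J + J)/(J - 9*5*(-4))) = -30 + 5*((2*J)/(J + 180)) = -30 + 5*((2*J)/(180 + J)) = -30 + 5*(2*J/(180 + J)) = -30 + 10*J/(180 + J))
H = 225/22 (H = 3 - (20*(-270 - 1*(-4))/(180 - 4) - 1*(-23)) = 3 - (20*(-270 + 4)/176 + 23) = 3 - (20*(1/176)*(-266) + 23) = 3 - (-665/22 + 23) = 3 - 1*(-159/22) = 3 + 159/22 = 225/22 ≈ 10.227)
H*t(72, -58 - 4) = 225*(-58 - 4)/22 = (225/22)*(-62) = -6975/11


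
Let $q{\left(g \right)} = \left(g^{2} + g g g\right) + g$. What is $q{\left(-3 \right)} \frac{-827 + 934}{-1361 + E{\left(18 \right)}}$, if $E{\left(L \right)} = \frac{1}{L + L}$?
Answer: $\frac{80892}{48995} \approx 1.651$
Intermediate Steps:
$q{\left(g \right)} = g + g^{2} + g^{3}$ ($q{\left(g \right)} = \left(g^{2} + g^{2} g\right) + g = \left(g^{2} + g^{3}\right) + g = g + g^{2} + g^{3}$)
$E{\left(L \right)} = \frac{1}{2 L}$
$q{\left(-3 \right)} \frac{-827 + 934}{-1361 + E{\left(18 \right)}} = - 3 \left(1 - 3 + \left(-3\right)^{2}\right) \frac{-827 + 934}{-1361 + \frac{1}{2 \cdot 18}} = - 3 \left(1 - 3 + 9\right) \frac{107}{-1361 + \frac{1}{2} \cdot \frac{1}{18}} = \left(-3\right) 7 \frac{107}{-1361 + \frac{1}{36}} = - 21 \frac{107}{- \frac{48995}{36}} = - 21 \cdot 107 \left(- \frac{36}{48995}\right) = \left(-21\right) \left(- \frac{3852}{48995}\right) = \frac{80892}{48995}$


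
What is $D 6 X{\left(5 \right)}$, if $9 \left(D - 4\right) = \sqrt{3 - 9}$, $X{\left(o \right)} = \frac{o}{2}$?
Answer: $60 + \frac{5 i \sqrt{6}}{3} \approx 60.0 + 4.0825 i$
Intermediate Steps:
$X{\left(o \right)} = \frac{o}{2}$ ($X{\left(o \right)} = o \frac{1}{2} = \frac{o}{2}$)
$D = 4 + \frac{i \sqrt{6}}{9}$ ($D = 4 + \frac{\sqrt{3 - 9}}{9} = 4 + \frac{\sqrt{-6}}{9} = 4 + \frac{i \sqrt{6}}{9} \approx 4.0 + 0.27217 i$)
$D 6 X{\left(5 \right)} = \left(4 + \frac{i \sqrt{6}}{9}\right) 6 \cdot \frac{1}{2} \cdot 5 = \left(4 + \frac{i \sqrt{6}}{9}\right) 6 \cdot \frac{5}{2} = \left(4 + \frac{i \sqrt{6}}{9}\right) 15 = 60 + \frac{5 i \sqrt{6}}{3}$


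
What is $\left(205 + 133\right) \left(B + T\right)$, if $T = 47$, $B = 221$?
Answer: $90584$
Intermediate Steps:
$\left(205 + 133\right) \left(B + T\right) = \left(205 + 133\right) \left(221 + 47\right) = 338 \cdot 268 = 90584$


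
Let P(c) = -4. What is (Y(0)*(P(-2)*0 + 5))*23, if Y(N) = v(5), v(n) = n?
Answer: 575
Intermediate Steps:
Y(N) = 5
(Y(0)*(P(-2)*0 + 5))*23 = (5*(-4*0 + 5))*23 = (5*(0 + 5))*23 = (5*5)*23 = 25*23 = 575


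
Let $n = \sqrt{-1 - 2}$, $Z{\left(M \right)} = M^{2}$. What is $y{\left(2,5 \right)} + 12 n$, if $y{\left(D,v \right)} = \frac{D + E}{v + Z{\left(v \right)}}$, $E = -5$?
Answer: $- \frac{1}{10} + 12 i \sqrt{3} \approx -0.1 + 20.785 i$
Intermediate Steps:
$n = i \sqrt{3}$ ($n = \sqrt{-3} = i \sqrt{3} \approx 1.732 i$)
$y{\left(D,v \right)} = \frac{-5 + D}{v + v^{2}}$ ($y{\left(D,v \right)} = \frac{D - 5}{v + v^{2}} = \frac{-5 + D}{v + v^{2}}$)
$y{\left(2,5 \right)} + 12 n = \frac{-5 + 2}{5 \left(1 + 5\right)} + 12 i \sqrt{3} = \frac{1}{5} \cdot \frac{1}{6} \left(-3\right) + 12 i \sqrt{3} = - \frac{1}{10} + 12 i \sqrt{3}$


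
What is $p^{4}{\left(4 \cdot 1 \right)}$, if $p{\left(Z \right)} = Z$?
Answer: $256$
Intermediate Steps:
$p^{4}{\left(4 \cdot 1 \right)} = \left(4 \cdot 1\right)^{4} = 4^{4} = 256$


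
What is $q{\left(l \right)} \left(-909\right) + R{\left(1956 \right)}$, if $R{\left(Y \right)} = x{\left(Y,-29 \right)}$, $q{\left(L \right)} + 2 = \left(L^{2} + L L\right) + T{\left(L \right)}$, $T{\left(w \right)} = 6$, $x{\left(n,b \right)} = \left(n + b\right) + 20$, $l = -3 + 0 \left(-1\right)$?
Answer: $-18051$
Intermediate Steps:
$l = -3$ ($l = -3 + 0 = -3$)
$x{\left(n,b \right)} = 20 + b + n$ ($x{\left(n,b \right)} = \left(b + n\right) + 20 = 20 + b + n$)
$q{\left(L \right)} = 4 + 2 L^{2}$ ($q{\left(L \right)} = -2 + \left(\left(L^{2} + L L\right) + 6\right) = -2 + \left(\left(L^{2} + L^{2}\right) + 6\right) = -2 + \left(2 L^{2} + 6\right) = -2 + \left(6 + 2 L^{2}\right) = 4 + 2 L^{2}$)
$R{\left(Y \right)} = -9 + Y$ ($R{\left(Y \right)} = 20 - 29 + Y = -9 + Y$)
$q{\left(l \right)} \left(-909\right) + R{\left(1956 \right)} = \left(4 + 2 \left(-3\right)^{2}\right) \left(-909\right) + \left(-9 + 1956\right) = \left(4 + 2 \cdot 9\right) \left(-909\right) + 1947 = \left(4 + 18\right) \left(-909\right) + 1947 = 22 \left(-909\right) + 1947 = -19998 + 1947 = -18051$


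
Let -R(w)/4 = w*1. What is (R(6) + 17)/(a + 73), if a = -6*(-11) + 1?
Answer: -1/20 ≈ -0.050000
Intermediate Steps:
R(w) = -4*w
a = 67 (a = 66 + 1 = 67)
(R(6) + 17)/(a + 73) = (-4*6 + 17)/(67 + 73) = (-24 + 17)/140 = -7*1/140 = -1/20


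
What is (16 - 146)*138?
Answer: -17940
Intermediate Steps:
(16 - 146)*138 = -130*138 = -17940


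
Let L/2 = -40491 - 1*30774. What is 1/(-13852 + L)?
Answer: -1/156382 ≈ -6.3946e-6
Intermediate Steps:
L = -142530 (L = 2*(-40491 - 1*30774) = 2*(-40491 - 30774) = 2*(-71265) = -142530)
1/(-13852 + L) = 1/(-13852 - 142530) = 1/(-156382) = -1/156382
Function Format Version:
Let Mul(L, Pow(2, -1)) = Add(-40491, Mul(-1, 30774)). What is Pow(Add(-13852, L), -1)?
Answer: Rational(-1, 156382) ≈ -6.3946e-6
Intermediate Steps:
L = -142530 (L = Mul(2, Add(-40491, Mul(-1, 30774))) = Mul(2, Add(-40491, -30774)) = Mul(2, -71265) = -142530)
Pow(Add(-13852, L), -1) = Pow(Add(-13852, -142530), -1) = Pow(-156382, -1) = Rational(-1, 156382)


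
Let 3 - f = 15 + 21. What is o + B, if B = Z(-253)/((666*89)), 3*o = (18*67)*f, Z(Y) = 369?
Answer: -87369835/6586 ≈ -13266.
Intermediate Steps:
f = -33 (f = 3 - (15 + 21) = 3 - 1*36 = 3 - 36 = -33)
o = -13266 (o = ((18*67)*(-33))/3 = (1206*(-33))/3 = (⅓)*(-39798) = -13266)
B = 41/6586 (B = 369/((666*89)) = 369/59274 = 369*(1/59274) = 41/6586 ≈ 0.0062253)
o + B = -13266 + 41/6586 = -87369835/6586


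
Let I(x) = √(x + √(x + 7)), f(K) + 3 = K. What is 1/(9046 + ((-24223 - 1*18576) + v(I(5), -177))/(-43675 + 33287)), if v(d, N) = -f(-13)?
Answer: 10388/94012631 ≈ 0.00011050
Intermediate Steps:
f(K) = -3 + K
I(x) = √(x + √(7 + x))
v(d, N) = 16 (v(d, N) = -(-3 - 13) = -1*(-16) = 16)
1/(9046 + ((-24223 - 1*18576) + v(I(5), -177))/(-43675 + 33287)) = 1/(9046 + ((-24223 - 1*18576) + 16)/(-43675 + 33287)) = 1/(9046 + ((-24223 - 18576) + 16)/(-10388)) = 1/(9046 + (-42799 + 16)*(-1/10388)) = 1/(9046 - 42783*(-1/10388)) = 1/(9046 + 42783/10388) = 1/(94012631/10388) = 10388/94012631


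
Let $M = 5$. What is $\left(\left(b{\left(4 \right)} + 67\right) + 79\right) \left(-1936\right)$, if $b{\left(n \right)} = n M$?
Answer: $-321376$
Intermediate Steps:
$b{\left(n \right)} = 5 n$ ($b{\left(n \right)} = n 5 = 5 n$)
$\left(\left(b{\left(4 \right)} + 67\right) + 79\right) \left(-1936\right) = \left(\left(5 \cdot 4 + 67\right) + 79\right) \left(-1936\right) = \left(\left(20 + 67\right) + 79\right) \left(-1936\right) = \left(87 + 79\right) \left(-1936\right) = 166 \left(-1936\right) = -321376$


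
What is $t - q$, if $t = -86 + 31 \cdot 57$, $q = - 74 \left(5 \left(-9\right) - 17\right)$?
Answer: $-2907$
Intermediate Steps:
$q = 4588$ ($q = - 74 \left(-45 - 17\right) = \left(-74\right) \left(-62\right) = 4588$)
$t = 1681$ ($t = -86 + 1767 = 1681$)
$t - q = 1681 - 4588 = -2907$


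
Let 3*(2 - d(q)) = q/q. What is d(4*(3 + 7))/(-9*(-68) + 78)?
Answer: 1/414 ≈ 0.0024155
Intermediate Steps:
d(q) = 5/3 (d(q) = 2 - q/(3*q) = 2 - ⅓*1 = 2 - ⅓ = 5/3)
d(4*(3 + 7))/(-9*(-68) + 78) = 5/(3*(-9*(-68) + 78)) = 5/(3*(612 + 78)) = (5/3)/690 = (5/3)*(1/690) = 1/414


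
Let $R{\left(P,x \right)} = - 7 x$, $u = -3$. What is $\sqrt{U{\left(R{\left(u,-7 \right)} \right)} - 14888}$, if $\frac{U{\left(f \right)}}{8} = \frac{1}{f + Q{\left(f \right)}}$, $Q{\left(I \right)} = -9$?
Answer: $\frac{9 i \sqrt{4595}}{5} \approx 122.02 i$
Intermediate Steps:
$U{\left(f \right)} = \frac{8}{-9 + f}$ ($U{\left(f \right)} = \frac{8}{f - 9} = \frac{8}{-9 + f}$)
$\sqrt{U{\left(R{\left(u,-7 \right)} \right)} - 14888} = \sqrt{\frac{8}{-9 - -49} - 14888} = \sqrt{\frac{8}{-9 + 49} - 14888} = \sqrt{\frac{8}{40} - 14888} = \sqrt{8 \cdot \frac{1}{40} - 14888} = \sqrt{\frac{1}{5} - 14888} = \sqrt{- \frac{74439}{5}} = \frac{9 i \sqrt{4595}}{5}$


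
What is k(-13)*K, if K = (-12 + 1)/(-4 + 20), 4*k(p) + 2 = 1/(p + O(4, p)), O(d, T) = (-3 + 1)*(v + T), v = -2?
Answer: 363/1088 ≈ 0.33364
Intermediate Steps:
O(d, T) = 4 - 2*T (O(d, T) = (-3 + 1)*(-2 + T) = -2*(-2 + T) = 4 - 2*T)
k(p) = -½ + 1/(4*(4 - p)) (k(p) = -½ + 1/(4*(p + (4 - 2*p))) = -½ + 1/(4*(4 - p)))
K = -11/16 ≈ -0.68750
k(-13)*K = ((7 - 2*(-13))/(4*(-4 - 13)))*(-11/16) = ((¼)*(7 + 26)/(-17))*(-11/16) = ((¼)*(-1/17)*33)*(-11/16) = -33/68*(-11/16) = 363/1088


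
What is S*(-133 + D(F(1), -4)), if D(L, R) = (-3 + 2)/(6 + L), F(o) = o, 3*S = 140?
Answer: -18640/3 ≈ -6213.3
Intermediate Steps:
S = 140/3 (S = (⅓)*140 = 140/3 ≈ 46.667)
D(L, R) = -1/(6 + L)
S*(-133 + D(F(1), -4)) = 140*(-133 - 1/(6 + 1))/3 = 140*(-133 - 1/7)/3 = 140*(-133 - 1*⅐)/3 = 140*(-133 - ⅐)/3 = (140/3)*(-932/7) = -18640/3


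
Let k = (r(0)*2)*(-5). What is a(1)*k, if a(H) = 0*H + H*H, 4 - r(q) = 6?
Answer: 20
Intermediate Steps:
r(q) = -2 (r(q) = 4 - 1*6 = 4 - 6 = -2)
k = 20 (k = -2*2*(-5) = -4*(-5) = 20)
a(H) = H² (a(H) = 0 + H² = H²)
a(1)*k = 1²*20 = 1*20 = 20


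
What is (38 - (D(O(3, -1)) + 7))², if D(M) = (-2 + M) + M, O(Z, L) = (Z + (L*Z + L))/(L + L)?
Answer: 1024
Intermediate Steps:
O(Z, L) = (L + Z + L*Z)/(2*L) (O(Z, L) = (Z + (L + L*Z))/((2*L)) = (L + Z + L*Z)*(1/(2*L)) = (L + Z + L*Z)/(2*L))
D(M) = -2 + 2*M
(38 - (D(O(3, -1)) + 7))² = (38 - ((-2 + 2*((½)*(3 - (1 + 3))/(-1))) + 7))² = (38 - ((-2 + 2*((½)*(-1)*(3 - 1*4))) + 7))² = (38 - ((-2 + 2*((½)*(-1)*(3 - 4))) + 7))² = (38 - ((-2 + 2*((½)*(-1)*(-1))) + 7))² = (38 - ((-2 + 2*(½)) + 7))² = (38 - ((-2 + 1) + 7))² = (38 - (-1 + 7))² = (38 - 1*6)² = (38 - 6)² = 32² = 1024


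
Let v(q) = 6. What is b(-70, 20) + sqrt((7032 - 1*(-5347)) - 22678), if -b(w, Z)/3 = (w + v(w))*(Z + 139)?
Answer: 30528 + I*sqrt(10299) ≈ 30528.0 + 101.48*I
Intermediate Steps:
b(w, Z) = -3*(6 + w)*(139 + Z) (b(w, Z) = -3*(w + 6)*(Z + 139) = -3*(6 + w)*(139 + Z))
b(-70, 20) + sqrt((7032 - 1*(-5347)) - 22678) = (-2502 - 417*(-70) - 18*20 - 3*20*(-70)) + sqrt((7032 - 1*(-5347)) - 22678) = (-2502 + 29190 - 360 + 4200) + sqrt((7032 + 5347) - 22678) = 30528 + sqrt(12379 - 22678) = 30528 + sqrt(-10299) = 30528 + I*sqrt(10299)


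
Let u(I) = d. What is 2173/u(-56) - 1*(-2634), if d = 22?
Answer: 60121/22 ≈ 2732.8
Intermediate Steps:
u(I) = 22
2173/u(-56) - 1*(-2634) = 2173/22 - 1*(-2634) = 2173*(1/22) + 2634 = 2173/22 + 2634 = 60121/22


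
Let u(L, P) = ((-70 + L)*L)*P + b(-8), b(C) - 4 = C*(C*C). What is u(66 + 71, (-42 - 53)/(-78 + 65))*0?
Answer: 0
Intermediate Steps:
b(C) = 4 + C³ (b(C) = 4 + C*(C*C) = 4 + C*C² = 4 + C³)
u(L, P) = -508 + L*P*(-70 + L) (u(L, P) = ((-70 + L)*L)*P + (4 + (-8)³) = (L*(-70 + L))*P + (4 - 512) = L*P*(-70 + L) - 508 = -508 + L*P*(-70 + L))
u(66 + 71, (-42 - 53)/(-78 + 65))*0 = (-508 + ((-42 - 53)/(-78 + 65))*(66 + 71)² - 70*(66 + 71)*(-42 - 53)/(-78 + 65))*0 = (-508 - 95/(-13)*137² - 70*137*(-95/(-13)))*0 = (-508 - 95*(-1/13)*18769 - 70*137*(-95*(-1/13)))*0 = (-508 + (95/13)*18769 - 70*137*95/13)*0 = (-508 + 1783055/13 - 911050/13)*0 = (865401/13)*0 = 0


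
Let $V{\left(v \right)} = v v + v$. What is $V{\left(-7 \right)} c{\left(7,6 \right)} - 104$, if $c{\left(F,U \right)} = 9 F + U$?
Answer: $2794$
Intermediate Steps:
$c{\left(F,U \right)} = U + 9 F$
$V{\left(v \right)} = v + v^{2}$ ($V{\left(v \right)} = v^{2} + v = v + v^{2}$)
$V{\left(-7 \right)} c{\left(7,6 \right)} - 104 = - 7 \left(1 - 7\right) \left(6 + 9 \cdot 7\right) - 104 = \left(-7\right) \left(-6\right) \left(6 + 63\right) - 104 = 42 \cdot 69 - 104 = 2898 - 104 = 2794$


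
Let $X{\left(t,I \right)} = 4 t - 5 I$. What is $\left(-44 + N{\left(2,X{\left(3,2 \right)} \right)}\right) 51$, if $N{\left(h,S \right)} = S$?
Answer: $-2142$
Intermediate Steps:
$X{\left(t,I \right)} = - 5 I + 4 t$
$\left(-44 + N{\left(2,X{\left(3,2 \right)} \right)}\right) 51 = \left(-44 + \left(\left(-5\right) 2 + 4 \cdot 3\right)\right) 51 = \left(-44 + \left(-10 + 12\right)\right) 51 = \left(-44 + 2\right) 51 = \left(-42\right) 51 = -2142$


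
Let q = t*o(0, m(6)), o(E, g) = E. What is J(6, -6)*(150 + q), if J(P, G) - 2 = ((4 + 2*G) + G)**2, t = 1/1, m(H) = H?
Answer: 29700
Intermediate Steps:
t = 1
q = 0 (q = 1*0 = 0)
J(P, G) = 2 + (4 + 3*G)**2 (J(P, G) = 2 + ((4 + 2*G) + G)**2 = 2 + (4 + 3*G)**2)
J(6, -6)*(150 + q) = (2 + (4 + 3*(-6))**2)*(150 + 0) = (2 + (4 - 18)**2)*150 = (2 + (-14)**2)*150 = (2 + 196)*150 = 198*150 = 29700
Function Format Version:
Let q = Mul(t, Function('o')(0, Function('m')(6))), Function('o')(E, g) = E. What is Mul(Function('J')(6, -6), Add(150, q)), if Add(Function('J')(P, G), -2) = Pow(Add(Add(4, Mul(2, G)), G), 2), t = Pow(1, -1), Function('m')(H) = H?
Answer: 29700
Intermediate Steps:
t = 1
q = 0 (q = Mul(1, 0) = 0)
Function('J')(P, G) = Add(2, Pow(Add(4, Mul(3, G)), 2)) (Function('J')(P, G) = Add(2, Pow(Add(Add(4, Mul(2, G)), G), 2)) = Add(2, Pow(Add(4, Mul(3, G)), 2)))
Mul(Function('J')(6, -6), Add(150, q)) = Mul(Add(2, Pow(Add(4, Mul(3, -6)), 2)), Add(150, 0)) = Mul(Add(2, Pow(Add(4, -18), 2)), 150) = Mul(Add(2, Pow(-14, 2)), 150) = Mul(Add(2, 196), 150) = Mul(198, 150) = 29700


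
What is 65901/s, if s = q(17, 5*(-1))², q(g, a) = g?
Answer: 65901/289 ≈ 228.03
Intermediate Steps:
s = 289 (s = 17² = 289)
65901/s = 65901/289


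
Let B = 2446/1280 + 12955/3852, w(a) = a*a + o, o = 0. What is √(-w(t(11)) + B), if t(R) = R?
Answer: I*√76316862970/25680 ≈ 10.758*I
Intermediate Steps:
w(a) = a² (w(a) = a*a + 0 = a² + 0 = a²)
B = 3250549/616320 (B = 2446*(1/1280) + 12955*(1/3852) = 1223/640 + 12955/3852 = 3250549/616320 ≈ 5.2741)
√(-w(t(11)) + B) = √(-1*11² + 3250549/616320) = √(-1*121 + 3250549/616320) = √(-121 + 3250549/616320) = √(-71324171/616320) = I*√76316862970/25680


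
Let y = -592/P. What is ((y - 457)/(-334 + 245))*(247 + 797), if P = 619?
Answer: 295947900/55091 ≈ 5372.0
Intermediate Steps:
y = -592/619 ≈ -0.95638
((y - 457)/(-334 + 245))*(247 + 797) = ((-592/619 - 457)/(-334 + 245))*(247 + 797) = -283475/619/(-89)*1044 = -283475/619*(-1/89)*1044 = (283475/55091)*1044 = 295947900/55091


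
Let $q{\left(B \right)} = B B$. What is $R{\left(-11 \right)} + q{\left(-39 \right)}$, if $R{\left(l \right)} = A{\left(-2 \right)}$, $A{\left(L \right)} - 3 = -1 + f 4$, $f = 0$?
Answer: $1523$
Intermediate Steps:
$A{\left(L \right)} = 2$ ($A{\left(L \right)} = 3 + \left(-1 + 0 \cdot 4\right) = 3 + \left(-1 + 0\right) = 3 - 1 = 2$)
$R{\left(l \right)} = 2$
$q{\left(B \right)} = B^{2}$
$R{\left(-11 \right)} + q{\left(-39 \right)} = 2 + \left(-39\right)^{2} = 2 + 1521 = 1523$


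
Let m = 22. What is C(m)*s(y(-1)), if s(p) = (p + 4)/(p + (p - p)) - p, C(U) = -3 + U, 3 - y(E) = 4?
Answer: -38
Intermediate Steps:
y(E) = -1 (y(E) = 3 - 1*4 = 3 - 4 = -1)
s(p) = -p + (4 + p)/p (s(p) = (4 + p)/(p + 0) - p = (4 + p)/p - p = -p + (4 + p)/p)
C(m)*s(y(-1)) = (-3 + 22)*(1 - 1*(-1) + 4/(-1)) = 19*(1 + 1 + 4*(-1)) = 19*(1 + 1 - 4) = 19*(-2) = -38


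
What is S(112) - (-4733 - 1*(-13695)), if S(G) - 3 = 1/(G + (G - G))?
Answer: -1003407/112 ≈ -8959.0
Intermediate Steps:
S(G) = 3 + 1/G (S(G) = 3 + 1/(G + (G - G)) = 3 + 1/(G + 0) = 3 + 1/G)
S(112) - (-4733 - 1*(-13695)) = (3 + 1/112) - (-4733 - 1*(-13695)) = (3 + 1/112) - (-4733 + 13695) = 337/112 - 1*8962 = 337/112 - 8962 = -1003407/112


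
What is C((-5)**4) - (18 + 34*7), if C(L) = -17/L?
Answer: -160017/625 ≈ -256.03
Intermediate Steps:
C((-5)**4) - (18 + 34*7) = -17/((-5)**4) - (18 + 34*7) = -17/625 - (18 + 238) = -17*1/625 - 1*256 = -17/625 - 256 = -160017/625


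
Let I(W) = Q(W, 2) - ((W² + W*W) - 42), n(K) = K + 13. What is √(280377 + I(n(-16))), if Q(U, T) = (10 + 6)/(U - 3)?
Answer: √2523585/3 ≈ 529.53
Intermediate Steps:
Q(U, T) = 16/(-3 + U)
n(K) = 13 + K
I(W) = 42 - 2*W² + 16/(-3 + W) (I(W) = 16/(-3 + W) - ((W² + W*W) - 42) = 16/(-3 + W) - ((W² + W²) - 42) = 16/(-3 + W) - (2*W² - 42) = 16/(-3 + W) - (-42 + 2*W²) = 16/(-3 + W) + (42 - 2*W²) = 42 - 2*W² + 16/(-3 + W))
√(280377 + I(n(-16))) = √(280377 + 2*(8 + (-3 + (13 - 16))*(21 - (13 - 16)²))/(-3 + (13 - 16))) = √(280377 + 2*(8 + (-3 - 3)*(21 - 1*(-3)²))/(-3 - 3)) = √(280377 + 2*(8 - 6*(21 - 1*9))/(-6)) = √(280377 + 2*(-⅙)*(8 - 6*(21 - 9))) = √(280377 + 2*(-⅙)*(8 - 6*12)) = √(280377 + 2*(-⅙)*(8 - 72)) = √(280377 + 2*(-⅙)*(-64)) = √(280377 + 64/3) = √(841195/3) = √2523585/3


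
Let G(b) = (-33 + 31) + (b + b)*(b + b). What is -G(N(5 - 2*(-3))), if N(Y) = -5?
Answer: -98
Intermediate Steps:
G(b) = -2 + 4*b² (G(b) = -2 + (2*b)*(2*b) = -2 + 4*b²)
-G(N(5 - 2*(-3))) = -(-2 + 4*(-5)²) = -(-2 + 4*25) = -(-2 + 100) = -1*98 = -98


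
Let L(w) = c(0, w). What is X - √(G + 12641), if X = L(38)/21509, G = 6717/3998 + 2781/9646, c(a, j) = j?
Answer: 38/21509 - 4*√73449557168362739/9641177 ≈ -112.44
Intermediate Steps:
L(w) = w
G = 18977655/9641177 (G = 6717*(1/3998) + 2781*(1/9646) = 6717/3998 + 2781/9646 = 18977655/9641177 ≈ 1.9684)
X = 38/21509 ≈ 0.0017667
X - √(G + 12641) = 38/21509 - √(18977655/9641177 + 12641) = 38/21509 - √(121893096112/9641177) = 38/21509 - 4*√73449557168362739/9641177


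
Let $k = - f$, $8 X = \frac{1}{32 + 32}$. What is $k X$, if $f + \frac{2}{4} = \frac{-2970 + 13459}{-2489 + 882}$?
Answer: $\frac{22585}{1645568} \approx 0.013725$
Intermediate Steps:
$X = \frac{1}{512}$ ($X = \frac{1}{8 \left(32 + 32\right)} = \frac{1}{8 \cdot 64} = \frac{1}{8} \cdot \frac{1}{64} = \frac{1}{512} \approx 0.0019531$)
$f = - \frac{22585}{3214}$ ($f = - \frac{1}{2} + \frac{-2970 + 13459}{-2489 + 882} = - \frac{1}{2} + \frac{10489}{-1607} = - \frac{1}{2} + 10489 \left(- \frac{1}{1607}\right) = - \frac{1}{2} - \frac{10489}{1607} = - \frac{22585}{3214} \approx -7.0271$)
$k = \frac{22585}{3214}$ ($k = \left(-1\right) \left(- \frac{22585}{3214}\right) = \frac{22585}{3214} \approx 7.0271$)
$k X = \frac{22585}{3214} \cdot \frac{1}{512} = \frac{22585}{1645568}$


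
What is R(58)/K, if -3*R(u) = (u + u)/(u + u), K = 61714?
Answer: -1/185142 ≈ -5.4013e-6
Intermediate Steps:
R(u) = -⅓ (R(u) = -(u + u)/(3*(u + u)) = -2*u/(3*(2*u)) = -2*u*1/(2*u)/3 = -⅓*1 = -⅓)
R(58)/K = -⅓/61714 = -⅓*1/61714 = -1/185142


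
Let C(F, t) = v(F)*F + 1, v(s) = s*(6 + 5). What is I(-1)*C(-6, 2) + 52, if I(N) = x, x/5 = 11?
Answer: 21887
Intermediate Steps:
x = 55 (x = 5*11 = 55)
I(N) = 55
v(s) = 11*s (v(s) = s*11 = 11*s)
C(F, t) = 1 + 11*F² (C(F, t) = (11*F)*F + 1 = 11*F² + 1 = 1 + 11*F²)
I(-1)*C(-6, 2) + 52 = 55*(1 + 11*(-6)²) + 52 = 55*(1 + 11*36) + 52 = 55*(1 + 396) + 52 = 55*397 + 52 = 21835 + 52 = 21887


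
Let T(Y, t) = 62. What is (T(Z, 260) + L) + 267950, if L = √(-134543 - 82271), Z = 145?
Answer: 268012 + I*√216814 ≈ 2.6801e+5 + 465.63*I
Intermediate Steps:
L = I*√216814 (L = √(-216814) = I*√216814 ≈ 465.63*I)
(T(Z, 260) + L) + 267950 = (62 + I*√216814) + 267950 = 268012 + I*√216814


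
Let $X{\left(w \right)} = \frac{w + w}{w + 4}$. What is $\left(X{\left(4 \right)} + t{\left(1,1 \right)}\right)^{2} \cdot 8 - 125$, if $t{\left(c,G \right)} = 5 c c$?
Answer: $163$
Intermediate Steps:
$t{\left(c,G \right)} = 5 c^{2}$
$X{\left(w \right)} = \frac{2 w}{4 + w}$
$\left(X{\left(4 \right)} + t{\left(1,1 \right)}\right)^{2} \cdot 8 - 125 = \left(2 \cdot 4 \frac{1}{4 + 4} + 5 \cdot 1^{2}\right)^{2} \cdot 8 - 125 = \left(2 \cdot 4 \cdot \frac{1}{8} + 5 \cdot 1\right)^{2} \cdot 8 - 125 = \left(2 \cdot 4 \cdot \frac{1}{8} + 5\right)^{2} \cdot 8 - 125 = \left(1 + 5\right)^{2} \cdot 8 - 125 = 6^{2} \cdot 8 - 125 = 36 \cdot 8 - 125 = 288 - 125 = 163$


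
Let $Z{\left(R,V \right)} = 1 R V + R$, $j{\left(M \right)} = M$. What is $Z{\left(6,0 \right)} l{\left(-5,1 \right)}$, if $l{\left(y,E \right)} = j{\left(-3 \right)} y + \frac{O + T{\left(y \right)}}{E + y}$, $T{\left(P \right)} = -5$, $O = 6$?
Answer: $\frac{177}{2} \approx 88.5$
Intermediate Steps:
$Z{\left(R,V \right)} = R + R V$ ($Z{\left(R,V \right)} = R V + R = R + R V$)
$l{\left(y,E \right)} = \frac{1}{E + y} - 3 y$ ($l{\left(y,E \right)} = - 3 y + \frac{6 - 5}{E + y} = - 3 y + 1 \frac{1}{E + y} = - 3 y + \frac{1}{E + y} = \frac{1}{E + y} - 3 y$)
$Z{\left(6,0 \right)} l{\left(-5,1 \right)} = 6 \left(1 + 0\right) \frac{1 - 3 \left(-5\right)^{2} - 3 \left(-5\right)}{1 - 5} = 6 \cdot 1 \frac{1 - 75 + 15}{-4} = 6 \left(- \frac{1 - 75 + 15}{4}\right) = 6 \left(\left(- \frac{1}{4}\right) \left(-59\right)\right) = 6 \cdot \frac{59}{4} = \frac{177}{2}$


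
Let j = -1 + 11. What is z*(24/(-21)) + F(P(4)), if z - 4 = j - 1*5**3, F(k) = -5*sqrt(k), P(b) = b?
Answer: 818/7 ≈ 116.86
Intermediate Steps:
j = 10
z = -111 (z = 4 + (10 - 1*5**3) = 4 + (10 - 1*125) = 4 + (10 - 125) = 4 - 115 = -111)
z*(24/(-21)) + F(P(4)) = -2664/(-21) - 5*sqrt(4) = -2664*(-1)/21 - 5*2 = -111*(-8/7) - 10 = 888/7 - 10 = 818/7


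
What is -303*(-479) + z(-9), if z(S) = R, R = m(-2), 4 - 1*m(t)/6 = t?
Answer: 145173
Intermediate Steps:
m(t) = 24 - 6*t
R = 36 (R = 24 - 6*(-2) = 24 + 12 = 36)
z(S) = 36
-303*(-479) + z(-9) = -303*(-479) + 36 = 145137 + 36 = 145173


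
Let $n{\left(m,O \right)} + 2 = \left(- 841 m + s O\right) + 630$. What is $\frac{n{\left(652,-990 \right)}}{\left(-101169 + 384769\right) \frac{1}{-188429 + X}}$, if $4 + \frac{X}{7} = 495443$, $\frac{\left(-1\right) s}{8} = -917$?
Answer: $- \frac{2258034894}{25} \approx -9.0321 \cdot 10^{7}$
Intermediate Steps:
$s = 7336$ ($s = \left(-8\right) \left(-917\right) = 7336$)
$X = 3468073$ ($X = -28 + 7 \cdot 495443 = -28 + 3468101 = 3468073$)
$n{\left(m,O \right)} = 628 - 841 m + 7336 O$ ($n{\left(m,O \right)} = -2 + \left(\left(- 841 m + 7336 O\right) + 630\right) = -2 + \left(630 - 841 m + 7336 O\right) = 628 - 841 m + 7336 O$)
$\frac{n{\left(652,-990 \right)}}{\left(-101169 + 384769\right) \frac{1}{-188429 + X}} = \frac{628 - 548332 + 7336 \left(-990\right)}{\left(-101169 + 384769\right) \frac{1}{-188429 + 3468073}} = \frac{628 - 548332 - 7262640}{283600 \cdot \frac{1}{3279644}} = - \frac{7810344}{283600 \cdot \frac{1}{3279644}} = - \frac{7810344}{\frac{70900}{819911}} = \left(-7810344\right) \frac{819911}{70900} = - \frac{2258034894}{25}$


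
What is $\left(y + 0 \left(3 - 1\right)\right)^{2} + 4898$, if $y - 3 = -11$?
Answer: $4962$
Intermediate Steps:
$y = -8$ ($y = 3 - 11 = -8$)
$\left(y + 0 \left(3 - 1\right)\right)^{2} + 4898 = \left(-8 + 0 \left(3 - 1\right)\right)^{2} + 4898 = \left(-8 + 0 \cdot 2\right)^{2} + 4898 = \left(-8 + 0\right)^{2} + 4898 = \left(-8\right)^{2} + 4898 = 64 + 4898 = 4962$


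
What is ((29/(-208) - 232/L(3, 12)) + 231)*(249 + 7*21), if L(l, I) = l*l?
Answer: 4223065/52 ≈ 81213.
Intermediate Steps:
L(l, I) = l**2
((29/(-208) - 232/L(3, 12)) + 231)*(249 + 7*21) = ((29/(-208) - 232/(3**2)) + 231)*(249 + 7*21) = ((29*(-1/208) - 232/9) + 231)*(249 + 147) = ((-29/208 - 232*1/9) + 231)*396 = ((-29/208 - 232/9) + 231)*396 = (-48517/1872 + 231)*396 = (383915/1872)*396 = 4223065/52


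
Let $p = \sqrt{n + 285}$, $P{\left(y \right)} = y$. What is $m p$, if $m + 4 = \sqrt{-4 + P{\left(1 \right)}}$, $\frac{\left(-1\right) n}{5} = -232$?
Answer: $17 \sqrt{5} \left(-4 + i \sqrt{3}\right) \approx -152.05 + 65.841 i$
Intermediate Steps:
$n = 1160$ ($n = \left(-5\right) \left(-232\right) = 1160$)
$p = 17 \sqrt{5}$ ($p = \sqrt{1160 + 285} = \sqrt{1445} = 17 \sqrt{5} \approx 38.013$)
$m = -4 + i \sqrt{3}$ ($m = -4 + \sqrt{-4 + 1} = -4 + \sqrt{-3} = -4 + i \sqrt{3} \approx -4.0 + 1.732 i$)
$m p = \left(-4 + i \sqrt{3}\right) 17 \sqrt{5} = 17 \sqrt{5} \left(-4 + i \sqrt{3}\right)$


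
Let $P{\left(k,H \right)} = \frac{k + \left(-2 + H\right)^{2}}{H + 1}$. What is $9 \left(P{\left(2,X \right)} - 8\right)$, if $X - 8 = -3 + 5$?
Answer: $-18$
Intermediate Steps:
$X = 10$ ($X = 8 + \left(-3 + 5\right) = 8 + 2 = 10$)
$P{\left(k,H \right)} = \frac{k + \left(-2 + H\right)^{2}}{1 + H}$
$9 \left(P{\left(2,X \right)} - 8\right) = 9 \left(\frac{2 + \left(-2 + 10\right)^{2}}{1 + 10} - 8\right) = 9 \left(\frac{2 + 8^{2}}{11} - 8\right) = 9 \left(\frac{2 + 64}{11} - 8\right) = 9 \left(\frac{1}{11} \cdot 66 - 8\right) = 9 \left(6 - 8\right) = 9 \left(-2\right) = -18$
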